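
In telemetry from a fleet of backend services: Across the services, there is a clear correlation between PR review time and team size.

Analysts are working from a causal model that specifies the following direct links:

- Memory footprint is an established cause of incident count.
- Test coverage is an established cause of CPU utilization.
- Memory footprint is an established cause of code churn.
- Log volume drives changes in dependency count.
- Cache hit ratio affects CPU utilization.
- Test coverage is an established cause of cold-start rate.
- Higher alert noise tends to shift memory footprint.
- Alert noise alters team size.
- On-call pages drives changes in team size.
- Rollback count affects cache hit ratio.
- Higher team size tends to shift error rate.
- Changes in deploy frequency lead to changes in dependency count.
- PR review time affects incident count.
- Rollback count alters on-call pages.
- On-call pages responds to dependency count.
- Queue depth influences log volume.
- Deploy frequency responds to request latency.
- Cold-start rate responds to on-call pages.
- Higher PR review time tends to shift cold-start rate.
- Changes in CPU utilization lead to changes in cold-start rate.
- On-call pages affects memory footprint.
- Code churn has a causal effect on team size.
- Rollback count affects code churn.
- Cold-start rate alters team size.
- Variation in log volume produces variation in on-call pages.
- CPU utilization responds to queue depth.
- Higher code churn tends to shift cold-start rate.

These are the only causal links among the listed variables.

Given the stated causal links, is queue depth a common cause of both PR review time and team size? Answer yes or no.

no

Queue depth has no stated causal path to PR review time. A confounder must cause both variables, so queue depth does not qualify.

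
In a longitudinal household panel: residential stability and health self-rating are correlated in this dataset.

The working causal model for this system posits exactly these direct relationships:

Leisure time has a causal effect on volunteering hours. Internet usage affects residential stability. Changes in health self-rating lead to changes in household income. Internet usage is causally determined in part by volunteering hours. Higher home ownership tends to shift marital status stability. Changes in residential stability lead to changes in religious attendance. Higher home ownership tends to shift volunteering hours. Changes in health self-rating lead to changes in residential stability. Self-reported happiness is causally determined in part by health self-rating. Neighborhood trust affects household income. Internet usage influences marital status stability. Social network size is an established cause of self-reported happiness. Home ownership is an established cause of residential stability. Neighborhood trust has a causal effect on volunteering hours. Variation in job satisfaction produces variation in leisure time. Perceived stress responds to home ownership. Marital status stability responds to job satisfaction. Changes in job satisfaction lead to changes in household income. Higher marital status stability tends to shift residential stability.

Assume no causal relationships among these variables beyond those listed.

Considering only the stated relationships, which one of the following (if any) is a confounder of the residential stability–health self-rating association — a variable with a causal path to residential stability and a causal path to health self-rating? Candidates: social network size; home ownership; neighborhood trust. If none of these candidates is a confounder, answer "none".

none

None of the listed candidates has causal paths to both residential stability and health self-rating in the stated relationships, so none is a common cause.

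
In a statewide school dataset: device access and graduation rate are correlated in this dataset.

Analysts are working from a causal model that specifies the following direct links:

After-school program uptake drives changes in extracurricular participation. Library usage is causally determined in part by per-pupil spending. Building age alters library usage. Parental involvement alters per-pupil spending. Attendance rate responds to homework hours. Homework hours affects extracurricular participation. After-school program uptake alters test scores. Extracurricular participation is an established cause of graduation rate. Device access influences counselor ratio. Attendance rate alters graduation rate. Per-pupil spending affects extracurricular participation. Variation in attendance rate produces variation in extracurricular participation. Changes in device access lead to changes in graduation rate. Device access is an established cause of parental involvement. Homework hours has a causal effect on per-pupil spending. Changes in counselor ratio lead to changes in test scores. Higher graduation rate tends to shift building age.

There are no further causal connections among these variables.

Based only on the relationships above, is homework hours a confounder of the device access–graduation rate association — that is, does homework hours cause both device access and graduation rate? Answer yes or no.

no

Homework hours has no stated causal path to device access. A confounder must cause both variables, so homework hours does not qualify.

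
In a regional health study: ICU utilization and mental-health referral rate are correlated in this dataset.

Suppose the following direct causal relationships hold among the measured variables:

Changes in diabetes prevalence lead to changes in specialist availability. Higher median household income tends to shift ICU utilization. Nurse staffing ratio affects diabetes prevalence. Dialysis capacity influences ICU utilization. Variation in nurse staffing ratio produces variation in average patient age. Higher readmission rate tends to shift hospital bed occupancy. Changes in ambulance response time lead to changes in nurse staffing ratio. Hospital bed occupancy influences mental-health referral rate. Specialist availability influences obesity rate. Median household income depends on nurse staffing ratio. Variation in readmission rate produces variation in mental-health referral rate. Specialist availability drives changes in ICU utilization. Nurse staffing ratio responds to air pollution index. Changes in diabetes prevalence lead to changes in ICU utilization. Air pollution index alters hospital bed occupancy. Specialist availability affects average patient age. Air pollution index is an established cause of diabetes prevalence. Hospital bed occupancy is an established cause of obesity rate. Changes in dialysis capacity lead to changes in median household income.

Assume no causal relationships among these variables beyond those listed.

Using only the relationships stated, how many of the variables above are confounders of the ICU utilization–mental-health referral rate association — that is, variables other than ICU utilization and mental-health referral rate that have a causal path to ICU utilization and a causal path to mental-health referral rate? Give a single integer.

The common causes are: air pollution index (to ICU utilization via air pollution index → diabetes prevalence → ICU utilization; to mental-health referral rate via air pollution index → hospital bed occupancy → mental-health referral rate).
Every other variable lacks a causal path to at least one of ICU utilization and mental-health referral rate.

1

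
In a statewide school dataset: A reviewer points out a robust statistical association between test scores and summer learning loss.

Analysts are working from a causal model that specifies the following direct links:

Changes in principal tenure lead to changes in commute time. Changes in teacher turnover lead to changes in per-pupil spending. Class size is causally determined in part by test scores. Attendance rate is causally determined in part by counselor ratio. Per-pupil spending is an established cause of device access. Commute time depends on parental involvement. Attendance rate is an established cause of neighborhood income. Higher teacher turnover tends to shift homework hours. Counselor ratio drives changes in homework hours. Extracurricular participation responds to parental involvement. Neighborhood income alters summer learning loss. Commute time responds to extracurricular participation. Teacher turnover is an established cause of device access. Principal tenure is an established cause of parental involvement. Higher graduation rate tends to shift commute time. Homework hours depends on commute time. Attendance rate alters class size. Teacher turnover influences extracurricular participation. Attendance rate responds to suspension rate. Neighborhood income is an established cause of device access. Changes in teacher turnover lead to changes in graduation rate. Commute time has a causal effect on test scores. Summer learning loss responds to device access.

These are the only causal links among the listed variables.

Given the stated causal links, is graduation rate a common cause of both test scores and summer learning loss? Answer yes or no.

Graduation rate has no stated causal path to summer learning loss. A confounder must cause both variables, so graduation rate does not qualify.

no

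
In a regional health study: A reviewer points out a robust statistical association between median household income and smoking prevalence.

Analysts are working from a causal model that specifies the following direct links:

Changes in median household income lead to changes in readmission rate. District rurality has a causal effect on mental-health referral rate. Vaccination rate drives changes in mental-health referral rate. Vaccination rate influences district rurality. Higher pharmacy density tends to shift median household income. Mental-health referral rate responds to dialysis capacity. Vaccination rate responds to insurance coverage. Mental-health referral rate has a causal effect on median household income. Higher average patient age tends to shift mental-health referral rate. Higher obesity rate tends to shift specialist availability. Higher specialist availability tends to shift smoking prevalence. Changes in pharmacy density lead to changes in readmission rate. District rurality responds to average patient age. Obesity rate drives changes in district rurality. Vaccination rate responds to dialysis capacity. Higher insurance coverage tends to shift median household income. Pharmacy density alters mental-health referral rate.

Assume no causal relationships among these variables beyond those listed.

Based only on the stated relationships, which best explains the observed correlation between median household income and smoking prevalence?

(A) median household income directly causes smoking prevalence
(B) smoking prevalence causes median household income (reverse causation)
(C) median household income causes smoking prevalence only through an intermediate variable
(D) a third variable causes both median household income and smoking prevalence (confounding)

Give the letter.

D

Obesity rate causes median household income (obesity rate → district rurality → mental-health referral rate → median household income) and smoking prevalence (obesity rate → specialist availability → smoking prevalence) — a common cause creating the correlation.
There is no stated path from median household income to smoking prevalence or from smoking prevalence to median household income, so neither direct nor reverse causation applies.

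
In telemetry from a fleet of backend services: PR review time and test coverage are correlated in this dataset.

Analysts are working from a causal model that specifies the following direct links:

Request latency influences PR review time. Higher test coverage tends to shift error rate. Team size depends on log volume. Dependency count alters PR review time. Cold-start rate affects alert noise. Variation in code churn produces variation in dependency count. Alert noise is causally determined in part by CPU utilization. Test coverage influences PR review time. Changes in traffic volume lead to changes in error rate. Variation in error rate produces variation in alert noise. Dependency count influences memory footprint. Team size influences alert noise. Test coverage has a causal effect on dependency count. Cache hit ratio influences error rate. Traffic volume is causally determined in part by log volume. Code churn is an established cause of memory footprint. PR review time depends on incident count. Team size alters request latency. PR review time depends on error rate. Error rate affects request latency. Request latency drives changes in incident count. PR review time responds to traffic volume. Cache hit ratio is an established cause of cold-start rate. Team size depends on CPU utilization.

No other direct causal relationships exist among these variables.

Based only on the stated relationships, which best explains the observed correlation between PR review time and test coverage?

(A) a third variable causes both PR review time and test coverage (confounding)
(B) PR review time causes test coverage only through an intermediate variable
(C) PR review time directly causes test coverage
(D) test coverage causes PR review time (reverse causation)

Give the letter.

The stated link runs test coverage → PR review time; PR review time has no causal path to test coverage. No variable causes both, so confounding is ruled out. The correlation reflects reverse causation.

D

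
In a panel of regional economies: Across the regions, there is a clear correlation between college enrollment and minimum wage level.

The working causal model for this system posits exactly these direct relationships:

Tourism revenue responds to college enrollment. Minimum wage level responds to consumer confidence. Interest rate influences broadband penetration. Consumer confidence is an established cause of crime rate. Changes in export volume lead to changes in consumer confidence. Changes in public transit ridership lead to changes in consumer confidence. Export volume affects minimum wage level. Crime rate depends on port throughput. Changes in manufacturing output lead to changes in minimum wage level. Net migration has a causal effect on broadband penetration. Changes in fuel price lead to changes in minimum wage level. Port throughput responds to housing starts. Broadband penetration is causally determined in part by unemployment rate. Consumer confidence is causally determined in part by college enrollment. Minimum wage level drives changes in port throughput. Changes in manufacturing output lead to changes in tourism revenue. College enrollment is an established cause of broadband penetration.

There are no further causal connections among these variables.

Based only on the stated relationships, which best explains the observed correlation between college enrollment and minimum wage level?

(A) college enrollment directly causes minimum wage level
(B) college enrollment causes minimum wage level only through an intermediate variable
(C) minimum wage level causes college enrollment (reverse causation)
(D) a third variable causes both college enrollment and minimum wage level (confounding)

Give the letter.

College enrollment reaches minimum wage level through college enrollment → consumer confidence → minimum wage level — an indirect causal chain with no direct college enrollment → minimum wage level link. No variable causes both college enrollment and minimum wage level, so confounding is ruled out; the effect is mediated.

B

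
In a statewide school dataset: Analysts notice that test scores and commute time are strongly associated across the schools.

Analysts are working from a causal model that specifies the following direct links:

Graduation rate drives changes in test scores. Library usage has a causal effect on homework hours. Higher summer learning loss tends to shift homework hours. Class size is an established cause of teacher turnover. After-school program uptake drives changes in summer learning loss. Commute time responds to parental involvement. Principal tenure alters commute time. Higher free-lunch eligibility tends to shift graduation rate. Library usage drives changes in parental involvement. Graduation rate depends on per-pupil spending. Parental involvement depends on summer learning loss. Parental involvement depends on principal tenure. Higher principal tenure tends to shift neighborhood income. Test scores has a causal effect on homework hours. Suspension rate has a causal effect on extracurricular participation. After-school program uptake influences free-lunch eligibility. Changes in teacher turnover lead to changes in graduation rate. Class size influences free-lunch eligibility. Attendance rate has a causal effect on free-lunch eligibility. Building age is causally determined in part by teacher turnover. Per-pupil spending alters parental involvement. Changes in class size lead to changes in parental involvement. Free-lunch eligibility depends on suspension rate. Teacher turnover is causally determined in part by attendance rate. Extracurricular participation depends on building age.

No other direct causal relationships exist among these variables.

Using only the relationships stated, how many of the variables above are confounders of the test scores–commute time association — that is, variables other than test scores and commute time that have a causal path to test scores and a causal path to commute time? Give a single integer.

The common causes are: after-school program uptake (to test scores via after-school program uptake → free-lunch eligibility → graduation rate → test scores; to commute time via after-school program uptake → summer learning loss → parental involvement → commute time); class size (to test scores via class size → teacher turnover → graduation rate → test scores; to commute time via class size → parental involvement → commute time); per-pupil spending (to test scores via per-pupil spending → graduation rate → test scores; to commute time via per-pupil spending → parental involvement → commute time).
Every other variable lacks a causal path to at least one of test scores and commute time.

3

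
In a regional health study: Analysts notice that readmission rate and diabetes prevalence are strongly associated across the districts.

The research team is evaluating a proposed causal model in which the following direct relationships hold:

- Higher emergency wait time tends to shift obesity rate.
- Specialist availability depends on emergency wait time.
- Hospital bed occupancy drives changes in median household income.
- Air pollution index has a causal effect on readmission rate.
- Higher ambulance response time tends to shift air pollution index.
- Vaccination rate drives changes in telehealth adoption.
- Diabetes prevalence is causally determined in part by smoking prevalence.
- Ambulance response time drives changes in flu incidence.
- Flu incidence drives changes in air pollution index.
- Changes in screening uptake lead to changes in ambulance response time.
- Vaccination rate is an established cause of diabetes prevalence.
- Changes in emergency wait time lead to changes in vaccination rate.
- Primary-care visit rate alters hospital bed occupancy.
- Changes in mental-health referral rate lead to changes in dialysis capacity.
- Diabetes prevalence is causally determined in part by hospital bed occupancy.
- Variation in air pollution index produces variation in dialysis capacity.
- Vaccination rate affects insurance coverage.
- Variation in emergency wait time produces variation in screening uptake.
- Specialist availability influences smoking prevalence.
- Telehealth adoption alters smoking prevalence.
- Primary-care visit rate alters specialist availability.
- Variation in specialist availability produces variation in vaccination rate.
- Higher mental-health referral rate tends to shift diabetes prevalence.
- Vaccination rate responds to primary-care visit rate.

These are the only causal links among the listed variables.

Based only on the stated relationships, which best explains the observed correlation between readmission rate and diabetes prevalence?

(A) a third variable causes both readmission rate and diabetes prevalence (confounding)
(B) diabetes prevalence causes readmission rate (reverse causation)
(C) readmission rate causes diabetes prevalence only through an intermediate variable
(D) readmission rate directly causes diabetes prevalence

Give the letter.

Emergency wait time causes readmission rate (emergency wait time → screening uptake → ambulance response time → air pollution index → readmission rate) and diabetes prevalence (emergency wait time → vaccination rate → diabetes prevalence) — a common cause creating the correlation.
There is no stated path from readmission rate to diabetes prevalence or from diabetes prevalence to readmission rate, so neither direct nor reverse causation applies.

A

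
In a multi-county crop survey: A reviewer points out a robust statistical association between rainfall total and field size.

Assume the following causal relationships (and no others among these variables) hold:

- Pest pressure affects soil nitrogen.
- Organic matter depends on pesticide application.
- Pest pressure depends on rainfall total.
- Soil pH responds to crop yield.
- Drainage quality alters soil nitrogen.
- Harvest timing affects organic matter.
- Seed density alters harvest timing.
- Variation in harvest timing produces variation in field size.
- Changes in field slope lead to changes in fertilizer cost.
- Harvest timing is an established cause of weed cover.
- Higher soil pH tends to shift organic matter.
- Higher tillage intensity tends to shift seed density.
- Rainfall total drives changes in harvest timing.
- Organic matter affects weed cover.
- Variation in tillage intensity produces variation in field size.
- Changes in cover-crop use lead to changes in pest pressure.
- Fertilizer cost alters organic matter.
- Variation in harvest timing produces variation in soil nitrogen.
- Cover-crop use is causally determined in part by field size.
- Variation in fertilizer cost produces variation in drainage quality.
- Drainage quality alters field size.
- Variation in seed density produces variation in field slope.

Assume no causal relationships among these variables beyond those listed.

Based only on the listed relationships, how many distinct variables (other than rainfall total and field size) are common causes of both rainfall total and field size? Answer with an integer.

0

No listed variable has a causal path to both rainfall total and field size, so there are no common causes.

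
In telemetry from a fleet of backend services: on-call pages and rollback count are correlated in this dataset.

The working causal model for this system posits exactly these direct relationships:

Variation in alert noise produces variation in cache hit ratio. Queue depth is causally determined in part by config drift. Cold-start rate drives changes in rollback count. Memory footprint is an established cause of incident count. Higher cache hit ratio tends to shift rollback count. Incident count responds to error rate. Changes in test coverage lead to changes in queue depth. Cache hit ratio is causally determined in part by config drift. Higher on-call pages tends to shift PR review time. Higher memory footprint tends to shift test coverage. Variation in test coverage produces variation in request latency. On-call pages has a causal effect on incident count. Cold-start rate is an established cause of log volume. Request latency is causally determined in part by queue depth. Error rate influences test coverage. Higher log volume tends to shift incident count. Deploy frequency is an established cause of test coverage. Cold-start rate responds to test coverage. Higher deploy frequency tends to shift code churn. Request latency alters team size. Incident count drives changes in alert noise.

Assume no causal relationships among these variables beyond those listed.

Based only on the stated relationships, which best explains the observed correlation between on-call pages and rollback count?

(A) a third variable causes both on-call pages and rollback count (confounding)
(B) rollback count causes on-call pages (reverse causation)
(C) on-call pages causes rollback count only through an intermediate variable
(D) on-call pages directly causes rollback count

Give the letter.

C

On-call pages reaches rollback count through on-call pages → incident count → alert noise → cache hit ratio → rollback count — an indirect causal chain with no direct on-call pages → rollback count link. No variable causes both on-call pages and rollback count, so confounding is ruled out; the effect is mediated.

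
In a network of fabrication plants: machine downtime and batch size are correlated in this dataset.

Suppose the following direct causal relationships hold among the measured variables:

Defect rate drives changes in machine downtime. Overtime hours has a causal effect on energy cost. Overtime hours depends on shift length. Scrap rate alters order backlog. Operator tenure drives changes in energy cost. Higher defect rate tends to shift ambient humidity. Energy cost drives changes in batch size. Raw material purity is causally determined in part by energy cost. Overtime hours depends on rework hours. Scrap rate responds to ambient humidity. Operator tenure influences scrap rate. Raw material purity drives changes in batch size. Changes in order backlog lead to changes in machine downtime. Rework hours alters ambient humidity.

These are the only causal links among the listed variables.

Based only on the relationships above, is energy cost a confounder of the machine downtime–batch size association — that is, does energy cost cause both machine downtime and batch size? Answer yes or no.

Energy cost has no stated causal path to machine downtime. A confounder must cause both variables, so energy cost does not qualify.

no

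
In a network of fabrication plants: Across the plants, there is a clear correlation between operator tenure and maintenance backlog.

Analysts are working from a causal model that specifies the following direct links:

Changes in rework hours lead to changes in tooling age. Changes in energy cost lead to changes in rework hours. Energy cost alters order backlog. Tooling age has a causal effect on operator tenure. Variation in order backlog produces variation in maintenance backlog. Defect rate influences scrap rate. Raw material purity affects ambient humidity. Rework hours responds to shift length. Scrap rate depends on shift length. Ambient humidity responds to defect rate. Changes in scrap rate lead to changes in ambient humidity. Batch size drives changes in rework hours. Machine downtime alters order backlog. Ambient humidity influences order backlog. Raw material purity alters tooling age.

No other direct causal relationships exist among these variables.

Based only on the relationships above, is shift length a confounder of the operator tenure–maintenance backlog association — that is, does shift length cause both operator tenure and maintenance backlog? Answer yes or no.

yes

Shift length has a causal path to operator tenure (shift length → rework hours → tooling age → operator tenure) and to maintenance backlog (shift length → scrap rate → ambient humidity → order backlog → maintenance backlog), so it is a common cause of both — a confounder.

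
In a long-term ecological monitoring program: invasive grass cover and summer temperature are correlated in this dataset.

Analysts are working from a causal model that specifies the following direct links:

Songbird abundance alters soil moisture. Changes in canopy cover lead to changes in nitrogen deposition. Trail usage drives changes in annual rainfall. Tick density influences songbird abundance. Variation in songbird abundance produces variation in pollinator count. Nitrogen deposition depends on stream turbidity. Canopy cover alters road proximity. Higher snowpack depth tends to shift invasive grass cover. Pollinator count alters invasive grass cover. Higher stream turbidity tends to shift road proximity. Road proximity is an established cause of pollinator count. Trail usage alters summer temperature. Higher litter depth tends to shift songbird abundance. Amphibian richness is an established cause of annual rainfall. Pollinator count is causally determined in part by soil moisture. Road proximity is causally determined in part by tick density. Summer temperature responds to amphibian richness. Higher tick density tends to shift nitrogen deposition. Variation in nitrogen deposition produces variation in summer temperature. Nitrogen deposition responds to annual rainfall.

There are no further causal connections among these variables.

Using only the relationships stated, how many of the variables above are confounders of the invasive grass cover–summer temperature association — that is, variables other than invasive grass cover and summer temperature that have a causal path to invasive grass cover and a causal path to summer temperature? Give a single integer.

3

The common causes are: canopy cover (to invasive grass cover via canopy cover → road proximity → pollinator count → invasive grass cover; to summer temperature via canopy cover → nitrogen deposition → summer temperature); stream turbidity (to invasive grass cover via stream turbidity → road proximity → pollinator count → invasive grass cover; to summer temperature via stream turbidity → nitrogen deposition → summer temperature); tick density (to invasive grass cover via tick density → road proximity → pollinator count → invasive grass cover; to summer temperature via tick density → nitrogen deposition → summer temperature).
Every other variable lacks a causal path to at least one of invasive grass cover and summer temperature.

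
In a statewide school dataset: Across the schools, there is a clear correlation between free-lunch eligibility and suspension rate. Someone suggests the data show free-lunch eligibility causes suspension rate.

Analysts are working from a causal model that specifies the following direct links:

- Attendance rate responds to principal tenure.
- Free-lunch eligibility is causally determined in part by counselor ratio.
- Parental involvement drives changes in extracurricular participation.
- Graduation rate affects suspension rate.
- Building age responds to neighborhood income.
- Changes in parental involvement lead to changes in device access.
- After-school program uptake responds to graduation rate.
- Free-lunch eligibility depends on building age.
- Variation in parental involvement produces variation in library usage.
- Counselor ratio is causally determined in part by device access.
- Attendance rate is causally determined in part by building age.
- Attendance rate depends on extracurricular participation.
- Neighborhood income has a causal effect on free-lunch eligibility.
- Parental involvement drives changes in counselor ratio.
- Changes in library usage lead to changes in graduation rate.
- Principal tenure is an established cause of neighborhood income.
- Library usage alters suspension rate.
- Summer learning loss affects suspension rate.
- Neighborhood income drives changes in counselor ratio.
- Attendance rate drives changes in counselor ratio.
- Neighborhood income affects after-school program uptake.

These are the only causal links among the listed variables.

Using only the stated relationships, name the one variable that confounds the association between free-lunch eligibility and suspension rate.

Parental involvement has a causal path to free-lunch eligibility (parental involvement → counselor ratio → free-lunch eligibility) and a separate causal path to suspension rate (parental involvement → library usage → suspension rate), so it is a common cause of both.
No stated relationship gives free-lunch eligibility a causal route to suspension rate, so the correlation is explained by the shared upstream cause rather than a direct effect.

parental involvement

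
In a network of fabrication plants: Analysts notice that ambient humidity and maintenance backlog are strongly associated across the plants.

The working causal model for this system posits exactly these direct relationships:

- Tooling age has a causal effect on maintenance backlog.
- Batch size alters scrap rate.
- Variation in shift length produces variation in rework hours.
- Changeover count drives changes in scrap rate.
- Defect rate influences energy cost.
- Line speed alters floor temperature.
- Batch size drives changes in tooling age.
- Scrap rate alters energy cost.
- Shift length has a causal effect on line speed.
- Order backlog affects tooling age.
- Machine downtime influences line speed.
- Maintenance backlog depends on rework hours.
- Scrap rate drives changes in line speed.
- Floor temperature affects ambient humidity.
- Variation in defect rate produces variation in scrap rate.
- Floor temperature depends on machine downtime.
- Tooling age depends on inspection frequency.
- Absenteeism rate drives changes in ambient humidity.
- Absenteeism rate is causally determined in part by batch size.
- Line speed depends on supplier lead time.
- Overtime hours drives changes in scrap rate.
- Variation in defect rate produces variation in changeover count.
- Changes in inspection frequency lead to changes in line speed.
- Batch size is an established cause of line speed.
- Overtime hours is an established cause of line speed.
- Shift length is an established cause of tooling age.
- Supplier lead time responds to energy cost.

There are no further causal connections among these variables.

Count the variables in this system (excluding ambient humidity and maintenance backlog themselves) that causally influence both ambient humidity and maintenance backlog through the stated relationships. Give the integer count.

The common causes are: batch size (to ambient humidity via batch size → absenteeism rate → ambient humidity; to maintenance backlog via batch size → tooling age → maintenance backlog); inspection frequency (to ambient humidity via inspection frequency → line speed → floor temperature → ambient humidity; to maintenance backlog via inspection frequency → tooling age → maintenance backlog); shift length (to ambient humidity via shift length → line speed → floor temperature → ambient humidity; to maintenance backlog via shift length → tooling age → maintenance backlog).
Every other variable lacks a causal path to at least one of ambient humidity and maintenance backlog.

3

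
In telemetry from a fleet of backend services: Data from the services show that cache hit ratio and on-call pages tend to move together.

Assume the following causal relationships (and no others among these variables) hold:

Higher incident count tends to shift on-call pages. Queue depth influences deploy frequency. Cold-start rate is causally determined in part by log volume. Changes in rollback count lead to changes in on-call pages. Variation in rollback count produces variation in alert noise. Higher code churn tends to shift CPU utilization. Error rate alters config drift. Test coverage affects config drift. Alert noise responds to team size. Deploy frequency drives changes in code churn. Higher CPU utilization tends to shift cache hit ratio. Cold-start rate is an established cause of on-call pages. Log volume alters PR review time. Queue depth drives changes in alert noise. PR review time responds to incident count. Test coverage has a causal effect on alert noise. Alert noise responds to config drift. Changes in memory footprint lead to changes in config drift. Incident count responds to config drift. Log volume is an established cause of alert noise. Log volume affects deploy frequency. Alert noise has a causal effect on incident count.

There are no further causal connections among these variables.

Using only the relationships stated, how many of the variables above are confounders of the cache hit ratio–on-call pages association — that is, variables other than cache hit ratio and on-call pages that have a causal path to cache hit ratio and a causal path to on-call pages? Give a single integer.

The common causes are: log volume (to cache hit ratio via log volume → deploy frequency → code churn → CPU utilization → cache hit ratio; to on-call pages via log volume → cold-start rate → on-call pages); queue depth (to cache hit ratio via queue depth → deploy frequency → code churn → CPU utilization → cache hit ratio; to on-call pages via queue depth → alert noise → incident count → on-call pages).
Every other variable lacks a causal path to at least one of cache hit ratio and on-call pages.

2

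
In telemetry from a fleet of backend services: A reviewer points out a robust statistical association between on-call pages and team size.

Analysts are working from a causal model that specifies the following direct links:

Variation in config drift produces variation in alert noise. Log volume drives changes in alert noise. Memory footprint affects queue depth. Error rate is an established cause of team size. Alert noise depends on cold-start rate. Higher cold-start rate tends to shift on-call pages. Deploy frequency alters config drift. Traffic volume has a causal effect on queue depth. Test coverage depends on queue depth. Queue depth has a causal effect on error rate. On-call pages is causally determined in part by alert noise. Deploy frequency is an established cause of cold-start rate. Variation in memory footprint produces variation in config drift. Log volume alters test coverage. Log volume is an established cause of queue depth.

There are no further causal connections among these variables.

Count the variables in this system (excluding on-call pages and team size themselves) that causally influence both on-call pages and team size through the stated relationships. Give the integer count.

The common causes are: log volume (to on-call pages via log volume → alert noise → on-call pages; to team size via log volume → queue depth → error rate → team size); memory footprint (to on-call pages via memory footprint → config drift → alert noise → on-call pages; to team size via memory footprint → queue depth → error rate → team size).
Every other variable lacks a causal path to at least one of on-call pages and team size.

2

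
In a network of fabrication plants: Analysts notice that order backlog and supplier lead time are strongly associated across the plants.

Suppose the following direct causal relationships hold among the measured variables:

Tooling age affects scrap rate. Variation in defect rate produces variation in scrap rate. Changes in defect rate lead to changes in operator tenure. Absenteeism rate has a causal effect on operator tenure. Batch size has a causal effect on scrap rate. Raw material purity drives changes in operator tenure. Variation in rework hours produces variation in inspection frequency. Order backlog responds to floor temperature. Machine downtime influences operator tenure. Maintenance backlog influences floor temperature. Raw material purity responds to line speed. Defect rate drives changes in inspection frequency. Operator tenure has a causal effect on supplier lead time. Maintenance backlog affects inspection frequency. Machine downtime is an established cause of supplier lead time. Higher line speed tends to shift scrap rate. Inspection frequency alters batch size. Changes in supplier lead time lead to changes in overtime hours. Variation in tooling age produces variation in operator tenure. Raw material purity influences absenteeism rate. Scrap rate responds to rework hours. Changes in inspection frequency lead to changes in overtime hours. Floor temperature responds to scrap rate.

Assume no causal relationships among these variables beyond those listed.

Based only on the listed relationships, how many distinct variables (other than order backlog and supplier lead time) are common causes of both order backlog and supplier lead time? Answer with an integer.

3

The common causes are: defect rate (to order backlog via defect rate → scrap rate → floor temperature → order backlog; to supplier lead time via defect rate → operator tenure → supplier lead time); line speed (to order backlog via line speed → scrap rate → floor temperature → order backlog; to supplier lead time via line speed → raw material purity → operator tenure → supplier lead time); tooling age (to order backlog via tooling age → scrap rate → floor temperature → order backlog; to supplier lead time via tooling age → operator tenure → supplier lead time).
Every other variable lacks a causal path to at least one of order backlog and supplier lead time.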